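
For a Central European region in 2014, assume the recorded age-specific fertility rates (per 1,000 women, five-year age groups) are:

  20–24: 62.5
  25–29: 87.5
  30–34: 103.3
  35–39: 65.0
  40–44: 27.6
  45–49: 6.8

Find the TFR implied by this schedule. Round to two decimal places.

Sum of ASFRs = 62.5 + 87.5 + 103.3 + 65.0 + 27.6 + 6.8 = 352.7
TFR = 5 × 352.7 / 1000 = 1.7635

1.76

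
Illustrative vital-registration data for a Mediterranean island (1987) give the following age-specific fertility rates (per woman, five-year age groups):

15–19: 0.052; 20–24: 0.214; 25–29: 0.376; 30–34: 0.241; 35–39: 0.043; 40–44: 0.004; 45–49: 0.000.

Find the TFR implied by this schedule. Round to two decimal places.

4.65

Sum of ASFRs = 0.052 + 0.214 + 0.376 + 0.241 + 0.043 + 0.004 + 0.000 = 0.930
TFR = 5 × 0.930 = 4.65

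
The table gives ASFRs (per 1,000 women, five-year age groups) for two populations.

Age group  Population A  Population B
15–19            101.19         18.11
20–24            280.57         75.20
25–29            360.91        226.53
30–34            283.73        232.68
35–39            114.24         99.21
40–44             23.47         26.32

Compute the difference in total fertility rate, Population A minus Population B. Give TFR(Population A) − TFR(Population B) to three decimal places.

2.430

Population A:
  Sum of ASFRs = 101.19 + 280.57 + 360.91 + 283.73 + 114.24 + 23.47 = 1164.11
  TFR = 5 × 1164.11 / 1000 = 5.82055
Population B:
  Sum of ASFRs = 18.11 + 75.20 + 226.53 + 232.68 + 99.21 + 26.32 = 678.05
  TFR = 5 × 678.05 / 1000 = 3.39025
Difference = 5.82055 − 3.39025 = 2.4303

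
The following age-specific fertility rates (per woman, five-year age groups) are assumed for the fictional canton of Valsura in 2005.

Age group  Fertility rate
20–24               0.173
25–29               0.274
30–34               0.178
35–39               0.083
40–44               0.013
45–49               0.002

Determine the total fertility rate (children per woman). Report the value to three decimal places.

Sum of ASFRs = 0.173 + 0.274 + 0.178 + 0.083 + 0.013 + 0.002 = 0.723
TFR = 5 × 0.723 = 3.615

3.615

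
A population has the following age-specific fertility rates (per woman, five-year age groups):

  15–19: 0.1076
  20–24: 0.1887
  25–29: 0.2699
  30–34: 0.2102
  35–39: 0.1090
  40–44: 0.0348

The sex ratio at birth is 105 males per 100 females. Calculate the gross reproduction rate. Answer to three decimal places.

Proportion female at birth = 100 / (100 + 105) = 0.48780.
Sum of ASFRs = 0.1076 + 0.1887 + 0.2699 + 0.2102 + 0.1090 + 0.0348 = 0.9202
TFR = 5 × 0.9202 = 4.601
GRR = 0.48780 × 4.601 = 2.24437

2.244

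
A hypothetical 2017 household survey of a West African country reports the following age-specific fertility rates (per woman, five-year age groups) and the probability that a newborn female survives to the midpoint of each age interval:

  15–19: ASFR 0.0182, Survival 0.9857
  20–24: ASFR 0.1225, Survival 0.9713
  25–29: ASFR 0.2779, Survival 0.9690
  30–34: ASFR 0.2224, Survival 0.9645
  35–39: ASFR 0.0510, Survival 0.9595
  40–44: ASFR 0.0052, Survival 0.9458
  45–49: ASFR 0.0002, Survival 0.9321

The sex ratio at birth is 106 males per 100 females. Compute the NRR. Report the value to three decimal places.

Proportion female at birth = 100 / (100 + 106) = 0.48544.
Per-age-group product (5 × ASFR × survival probability):
  15–19: 5 × 0.0182 × 0.9857 = 0.08970
  20–24: 5 × 0.1225 × 0.9713 = 0.59492
  25–29: 5 × 0.2779 × 0.9690 = 1.34643
  30–34: 5 × 0.2224 × 0.9645 = 1.07252
  35–39: 5 × 0.0510 × 0.9595 = 0.24467
  40–44: 5 × 0.0052 × 0.9458 = 0.02459
  45–49: 5 × 0.0002 × 0.9321 = 0.00093
Sum = 3.37376
NRR = 0.48544 × 3.37376 = 1.63776

1.638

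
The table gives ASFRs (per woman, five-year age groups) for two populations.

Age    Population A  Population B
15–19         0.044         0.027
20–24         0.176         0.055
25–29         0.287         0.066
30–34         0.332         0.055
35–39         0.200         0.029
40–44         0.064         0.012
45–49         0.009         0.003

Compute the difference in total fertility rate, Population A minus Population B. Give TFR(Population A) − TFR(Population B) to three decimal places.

Population A:
  Sum of ASFRs = 0.044 + 0.176 + 0.287 + 0.332 + 0.200 + 0.064 + 0.009 = 1.112
  TFR = 5 × 1.112 = 5.56
Population B:
  Sum of ASFRs = 0.027 + 0.055 + 0.066 + 0.055 + 0.029 + 0.012 + 0.003 = 0.247
  TFR = 5 × 0.247 = 1.235
Difference = 5.56 − 1.235 = 4.325

4.325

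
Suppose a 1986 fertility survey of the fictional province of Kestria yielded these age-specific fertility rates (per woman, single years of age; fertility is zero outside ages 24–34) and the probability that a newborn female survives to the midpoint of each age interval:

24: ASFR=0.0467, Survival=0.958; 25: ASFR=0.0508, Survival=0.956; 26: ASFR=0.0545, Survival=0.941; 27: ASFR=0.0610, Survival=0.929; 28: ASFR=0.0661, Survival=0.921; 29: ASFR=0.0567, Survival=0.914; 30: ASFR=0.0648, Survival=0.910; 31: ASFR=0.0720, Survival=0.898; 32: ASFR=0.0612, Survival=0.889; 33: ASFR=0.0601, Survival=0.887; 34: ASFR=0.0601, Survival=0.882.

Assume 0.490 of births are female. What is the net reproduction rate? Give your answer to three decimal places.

Proportion female at birth = 0.490.
Survival-weighted fertility by age (1·fₓ·Sₓ):
  24: 1 × 0.0467 × 0.958 = 0.04474
  25: 1 × 0.0508 × 0.956 = 0.04856
  26: 1 × 0.0545 × 0.941 = 0.05128
  27: 1 × 0.0610 × 0.929 = 0.05667
  28: 1 × 0.0661 × 0.921 = 0.06088
  29: 1 × 0.0567 × 0.914 = 0.05182
  30: 1 × 0.0648 × 0.910 = 0.05897
  31: 1 × 0.0720 × 0.898 = 0.06466
  32: 1 × 0.0612 × 0.889 = 0.05441
  33: 1 × 0.0601 × 0.887 = 0.05331
  34: 1 × 0.0601 × 0.882 = 0.05301
Sum = 0.59831
NRR = 0.490 × 0.59831 = 0.29317

0.293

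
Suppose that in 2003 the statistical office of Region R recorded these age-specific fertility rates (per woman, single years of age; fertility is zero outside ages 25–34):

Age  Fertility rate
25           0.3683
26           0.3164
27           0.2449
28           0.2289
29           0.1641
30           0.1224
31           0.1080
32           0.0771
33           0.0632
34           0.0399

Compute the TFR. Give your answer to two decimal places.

Sum of ASFRs = 0.3683 + 0.3164 + 0.2449 + 0.2289 + 0.1641 + 0.1224 + 0.1080 + 0.0771 + 0.0632 + 0.0399 = 1.7332
TFR = 1.7332

1.73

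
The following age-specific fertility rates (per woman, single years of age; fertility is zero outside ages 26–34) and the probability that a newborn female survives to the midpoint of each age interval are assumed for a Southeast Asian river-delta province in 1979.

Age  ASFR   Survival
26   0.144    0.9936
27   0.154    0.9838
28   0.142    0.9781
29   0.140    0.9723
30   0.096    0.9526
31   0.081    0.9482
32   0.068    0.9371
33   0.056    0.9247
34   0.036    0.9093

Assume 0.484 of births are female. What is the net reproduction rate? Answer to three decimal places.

0.429

Proportion female at birth = 0.484.
Weighting each age-specific rate by interval width and survival:
  26: 1 × 0.144 × 0.9936 = 0.14308
  27: 1 × 0.154 × 0.9838 = 0.15151
  28: 1 × 0.142 × 0.9781 = 0.13889
  29: 1 × 0.140 × 0.9723 = 0.13612
  30: 1 × 0.096 × 0.9526 = 0.09145
  31: 1 × 0.081 × 0.9482 = 0.07680
  32: 1 × 0.068 × 0.9371 = 0.06372
  33: 1 × 0.056 × 0.9247 = 0.05178
  34: 1 × 0.036 × 0.9093 = 0.03273
Sum = 0.88608
NRR = 0.484 × 0.88608 = 0.42886
NRR < 1, so the cohort does not fully replace itself.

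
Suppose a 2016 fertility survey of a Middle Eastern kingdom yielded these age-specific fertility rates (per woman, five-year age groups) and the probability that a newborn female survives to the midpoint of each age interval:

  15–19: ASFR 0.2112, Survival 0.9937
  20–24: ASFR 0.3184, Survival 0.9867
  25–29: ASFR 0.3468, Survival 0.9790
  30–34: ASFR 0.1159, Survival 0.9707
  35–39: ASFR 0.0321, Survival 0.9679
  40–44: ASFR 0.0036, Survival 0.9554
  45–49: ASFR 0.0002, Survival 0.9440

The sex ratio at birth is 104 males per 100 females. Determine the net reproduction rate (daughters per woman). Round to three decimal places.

Proportion female at birth = 100 / (100 + 104) = 0.49020.
Weighting each age-specific rate by interval width and survival:
  15–19: 5 × 0.2112 × 0.9937 = 1.04935
  20–24: 5 × 0.3184 × 0.9867 = 1.57083
  25–29: 5 × 0.3468 × 0.9790 = 1.69759
  30–34: 5 × 0.1159 × 0.9707 = 0.56252
  35–39: 5 × 0.0321 × 0.9679 = 0.15535
  40–44: 5 × 0.0036 × 0.9554 = 0.01720
  45–49: 5 × 0.0002 × 0.9440 = 0.00094
Sum = 5.05378
NRR = 0.49020 × 5.05378 = 2.47736
An NRR exceeding 1 indicates intrinsic growth under these rates.

2.477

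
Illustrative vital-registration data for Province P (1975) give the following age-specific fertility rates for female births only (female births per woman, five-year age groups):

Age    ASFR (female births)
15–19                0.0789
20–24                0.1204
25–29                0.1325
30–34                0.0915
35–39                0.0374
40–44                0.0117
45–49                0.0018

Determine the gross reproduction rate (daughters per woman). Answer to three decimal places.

Sum of female ASFRs = 0.0789 + 0.1204 + 0.1325 + 0.0915 + 0.0374 + 0.0117 + 0.0018 = 0.4742
GRR = 5 × 0.4742 = 2.371

2.371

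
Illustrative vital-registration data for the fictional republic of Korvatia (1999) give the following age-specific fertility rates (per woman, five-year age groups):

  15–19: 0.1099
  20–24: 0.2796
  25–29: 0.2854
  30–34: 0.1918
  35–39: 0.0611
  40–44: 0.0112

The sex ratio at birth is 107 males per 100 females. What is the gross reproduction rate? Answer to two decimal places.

Proportion female at birth = 100 / (100 + 107) = 0.48309.
Sum of ASFRs = 0.1099 + 0.2796 + 0.2854 + 0.1918 + 0.0611 + 0.0112 = 0.9390
TFR = 5 × 0.9390 = 4.695
GRR = 0.48309 × 4.695 = 2.26811

2.27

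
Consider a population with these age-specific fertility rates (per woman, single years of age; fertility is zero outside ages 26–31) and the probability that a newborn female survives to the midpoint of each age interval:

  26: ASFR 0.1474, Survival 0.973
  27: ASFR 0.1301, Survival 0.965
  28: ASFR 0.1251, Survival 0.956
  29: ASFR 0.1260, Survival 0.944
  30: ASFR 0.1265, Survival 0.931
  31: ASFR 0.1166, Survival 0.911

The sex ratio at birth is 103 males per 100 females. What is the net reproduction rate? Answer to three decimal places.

0.360

Proportion female at birth = 100 / (100 + 103) = 0.49261.
Per-age-group product (1 × ASFR × survival probability):
  26: 1 × 0.1474 × 0.973 = 0.14342
  27: 1 × 0.1301 × 0.965 = 0.12555
  28: 1 × 0.1251 × 0.956 = 0.11960
  29: 1 × 0.1260 × 0.944 = 0.11894
  30: 1 × 0.1265 × 0.931 = 0.11777
  31: 1 × 0.1166 × 0.911 = 0.10622
Sum = 0.73150
NRR = 0.49261 × 0.73150 = 0.36034
NRR < 1, so the cohort does not fully replace itself.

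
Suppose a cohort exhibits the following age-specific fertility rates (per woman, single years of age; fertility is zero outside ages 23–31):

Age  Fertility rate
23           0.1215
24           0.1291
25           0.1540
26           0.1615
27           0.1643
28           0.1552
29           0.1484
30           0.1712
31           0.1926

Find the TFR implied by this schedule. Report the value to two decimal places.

1.40

Sum of ASFRs = 0.1215 + 0.1291 + 0.1540 + 0.1615 + 0.1643 + 0.1552 + 0.1484 + 0.1712 + 0.1926 = 1.3978
TFR = 1.3978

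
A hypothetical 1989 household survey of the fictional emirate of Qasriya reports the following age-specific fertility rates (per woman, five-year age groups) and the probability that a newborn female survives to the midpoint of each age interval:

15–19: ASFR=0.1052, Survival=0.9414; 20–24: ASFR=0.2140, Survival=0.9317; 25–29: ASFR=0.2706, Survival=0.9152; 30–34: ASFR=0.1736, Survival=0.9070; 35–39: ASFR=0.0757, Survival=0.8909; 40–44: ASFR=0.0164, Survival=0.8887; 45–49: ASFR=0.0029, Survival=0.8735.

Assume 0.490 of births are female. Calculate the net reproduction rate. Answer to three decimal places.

1.931

Proportion female at birth = 0.490.
Per-age-group product (5 × ASFR × survival probability):
  15–19: 5 × 0.1052 × 0.9414 = 0.49518
  20–24: 5 × 0.2140 × 0.9317 = 0.99692
  25–29: 5 × 0.2706 × 0.9152 = 1.23827
  30–34: 5 × 0.1736 × 0.9070 = 0.78728
  35–39: 5 × 0.0757 × 0.8909 = 0.33721
  40–44: 5 × 0.0164 × 0.8887 = 0.07287
  45–49: 5 × 0.0029 × 0.8735 = 0.01267
Sum = 3.94040
NRR = 0.490 × 3.94040 = 1.93080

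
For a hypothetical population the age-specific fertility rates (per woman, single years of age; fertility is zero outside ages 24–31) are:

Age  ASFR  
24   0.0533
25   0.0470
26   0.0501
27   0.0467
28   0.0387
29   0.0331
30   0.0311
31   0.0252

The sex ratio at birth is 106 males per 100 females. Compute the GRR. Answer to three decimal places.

Proportion female at birth = 100 / (100 + 106) = 0.48544.
Sum of ASFRs = 0.0533 + 0.0470 + 0.0501 + 0.0467 + 0.0387 + 0.0331 + 0.0311 + 0.0252 = 0.3252
TFR = 0.3252
GRR = 0.48544 × 0.3252 = 0.15787

0.158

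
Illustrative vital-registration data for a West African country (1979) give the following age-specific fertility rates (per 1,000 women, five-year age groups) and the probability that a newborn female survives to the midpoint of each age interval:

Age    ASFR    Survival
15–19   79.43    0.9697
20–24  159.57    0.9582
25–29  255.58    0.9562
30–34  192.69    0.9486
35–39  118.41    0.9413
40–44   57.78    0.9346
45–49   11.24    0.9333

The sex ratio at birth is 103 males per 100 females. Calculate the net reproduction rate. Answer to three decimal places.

Proportion female at birth = 100 / (100 + 103) = 0.49261.
Per-age-group product (5 × ASFR × survival probability):
  15–19: 5 × 79.43/1000 × 0.9697 = 0.38512
  20–24: 5 × 159.57/1000 × 0.9582 = 0.76450
  25–29: 5 × 255.58/1000 × 0.9562 = 1.22193
  30–34: 5 × 192.69/1000 × 0.9486 = 0.91393
  35–39: 5 × 118.41/1000 × 0.9413 = 0.55730
  40–44: 5 × 57.78/1000 × 0.9346 = 0.27001
  45–49: 5 × 11.24/1000 × 0.9333 = 0.05245
Sum = 4.16524
NRR = 0.49261 × 4.16524 = 2.05184
An NRR exceeding 1 indicates intrinsic growth under these rates.

2.052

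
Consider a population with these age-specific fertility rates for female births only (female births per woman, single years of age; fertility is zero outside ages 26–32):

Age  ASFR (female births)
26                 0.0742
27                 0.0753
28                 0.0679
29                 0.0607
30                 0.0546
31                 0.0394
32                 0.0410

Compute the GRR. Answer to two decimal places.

0.41

Sum of female ASFRs = 0.0742 + 0.0753 + 0.0679 + 0.0607 + 0.0546 + 0.0394 + 0.0410 = 0.4131
GRR = 0.4131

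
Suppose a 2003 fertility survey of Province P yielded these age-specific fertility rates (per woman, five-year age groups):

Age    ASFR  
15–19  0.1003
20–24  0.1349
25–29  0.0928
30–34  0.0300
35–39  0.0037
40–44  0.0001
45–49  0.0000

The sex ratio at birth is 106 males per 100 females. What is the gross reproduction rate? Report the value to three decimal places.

Proportion female at birth = 100 / (100 + 106) = 0.48544.
Sum of ASFRs = 0.1003 + 0.1349 + 0.0928 + 0.0300 + 0.0037 + 0.0001 + 0.0000 = 0.3618
TFR = 5 × 0.3618 = 1.809
GRR = 0.48544 × 1.809 = 0.87816

0.878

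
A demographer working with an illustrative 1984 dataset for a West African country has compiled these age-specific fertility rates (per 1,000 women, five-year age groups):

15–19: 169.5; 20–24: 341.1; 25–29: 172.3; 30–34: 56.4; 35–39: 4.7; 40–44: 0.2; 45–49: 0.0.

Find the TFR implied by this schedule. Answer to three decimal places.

3.721

Sum of ASFRs = 169.5 + 341.1 + 172.3 + 56.4 + 4.7 + 0.2 + 0.0 = 744.2
TFR = 5 × 744.2 / 1000 = 3.721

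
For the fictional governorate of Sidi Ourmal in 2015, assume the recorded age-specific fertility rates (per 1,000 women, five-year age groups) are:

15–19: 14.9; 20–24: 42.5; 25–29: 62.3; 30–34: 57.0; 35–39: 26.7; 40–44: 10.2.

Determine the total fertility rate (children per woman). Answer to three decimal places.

1.068

Sum of ASFRs = 14.9 + 42.5 + 62.3 + 57.0 + 26.7 + 10.2 = 213.6
TFR = 5 × 213.6 / 1000 = 1.068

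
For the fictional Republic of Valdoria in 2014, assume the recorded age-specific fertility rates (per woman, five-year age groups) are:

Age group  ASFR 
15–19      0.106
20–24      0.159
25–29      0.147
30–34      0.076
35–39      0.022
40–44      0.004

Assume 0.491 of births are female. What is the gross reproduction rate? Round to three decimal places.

1.262

Proportion female at birth = 0.491.
Sum of ASFRs = 0.106 + 0.159 + 0.147 + 0.076 + 0.022 + 0.004 = 0.514
TFR = 5 × 0.514 = 2.57
GRR = 0.491 × 2.57 = 1.26187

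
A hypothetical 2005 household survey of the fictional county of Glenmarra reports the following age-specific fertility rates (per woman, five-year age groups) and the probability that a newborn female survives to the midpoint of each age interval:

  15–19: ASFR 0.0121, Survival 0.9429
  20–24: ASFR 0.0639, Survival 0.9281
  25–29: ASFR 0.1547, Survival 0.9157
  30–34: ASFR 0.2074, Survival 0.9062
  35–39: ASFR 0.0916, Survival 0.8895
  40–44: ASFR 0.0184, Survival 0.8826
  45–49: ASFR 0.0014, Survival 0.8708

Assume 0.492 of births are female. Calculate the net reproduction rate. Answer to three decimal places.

1.228

Proportion female at birth = 0.492.
Per-age-group product (5 × ASFR × survival probability):
  15–19: 5 × 0.0121 × 0.9429 = 0.05705
  20–24: 5 × 0.0639 × 0.9281 = 0.29653
  25–29: 5 × 0.1547 × 0.9157 = 0.70829
  30–34: 5 × 0.2074 × 0.9062 = 0.93973
  35–39: 5 × 0.0916 × 0.8895 = 0.40739
  40–44: 5 × 0.0184 × 0.8826 = 0.08120
  45–49: 5 × 0.0014 × 0.8708 = 0.00610
Sum = 2.49629
NRR = 0.492 × 2.49629 = 1.22817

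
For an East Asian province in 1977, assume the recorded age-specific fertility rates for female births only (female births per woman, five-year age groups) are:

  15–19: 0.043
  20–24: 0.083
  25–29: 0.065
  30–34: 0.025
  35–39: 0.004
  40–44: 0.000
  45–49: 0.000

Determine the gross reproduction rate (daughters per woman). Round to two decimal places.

1.10

Sum of female ASFRs = 0.043 + 0.083 + 0.065 + 0.025 + 0.004 + 0.000 + 0.000 = 0.220
GRR = 5 × 0.220 = 1.1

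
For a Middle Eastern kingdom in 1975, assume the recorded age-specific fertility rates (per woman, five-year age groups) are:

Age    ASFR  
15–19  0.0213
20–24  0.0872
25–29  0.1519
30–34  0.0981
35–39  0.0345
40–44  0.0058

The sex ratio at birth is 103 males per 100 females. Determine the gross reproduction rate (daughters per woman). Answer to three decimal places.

Proportion female at birth = 100 / (100 + 103) = 0.49261.
Sum of ASFRs = 0.0213 + 0.0872 + 0.1519 + 0.0981 + 0.0345 + 0.0058 = 0.3988
TFR = 5 × 0.3988 = 1.994
GRR = 0.49261 × 1.994 = 0.98226

0.982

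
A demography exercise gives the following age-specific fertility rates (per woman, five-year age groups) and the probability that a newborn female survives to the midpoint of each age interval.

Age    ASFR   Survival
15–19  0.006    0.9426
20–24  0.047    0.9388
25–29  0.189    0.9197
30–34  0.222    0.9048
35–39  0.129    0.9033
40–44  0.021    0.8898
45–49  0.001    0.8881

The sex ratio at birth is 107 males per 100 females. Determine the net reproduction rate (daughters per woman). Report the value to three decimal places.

1.354

Proportion female at birth = 100 / (100 + 107) = 0.48309.
Each age group contributes 5 × ASFR × survival:
  15–19: 5 × 0.006 × 0.9426 = 0.02828
  20–24: 5 × 0.047 × 0.9388 = 0.22062
  25–29: 5 × 0.189 × 0.9197 = 0.86912
  30–34: 5 × 0.222 × 0.9048 = 1.00433
  35–39: 5 × 0.129 × 0.9033 = 0.58263
  40–44: 5 × 0.021 × 0.8898 = 0.09343
  45–49: 5 × 0.001 × 0.8881 = 0.00444
Sum = 2.80285
NRR = 0.48309 × 2.80285 = 1.35403
NRR > 1, so each generation more than replaces itself.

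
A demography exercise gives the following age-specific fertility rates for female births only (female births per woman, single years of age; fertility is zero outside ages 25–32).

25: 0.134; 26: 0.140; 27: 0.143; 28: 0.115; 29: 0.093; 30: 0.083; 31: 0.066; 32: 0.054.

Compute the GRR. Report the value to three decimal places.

Sum of female ASFRs = 0.134 + 0.140 + 0.143 + 0.115 + 0.093 + 0.083 + 0.066 + 0.054 = 0.828
GRR = 0.828

0.828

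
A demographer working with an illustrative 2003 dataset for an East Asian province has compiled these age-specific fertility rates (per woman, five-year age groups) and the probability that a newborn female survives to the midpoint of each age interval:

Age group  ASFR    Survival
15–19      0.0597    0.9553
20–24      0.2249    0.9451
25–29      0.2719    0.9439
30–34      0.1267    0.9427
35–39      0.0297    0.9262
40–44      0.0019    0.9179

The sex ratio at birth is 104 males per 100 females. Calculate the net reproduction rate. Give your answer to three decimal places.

Proportion female at birth = 100 / (100 + 104) = 0.49020.
Per-age-group product (5 × ASFR × survival probability):
  15–19: 5 × 0.0597 × 0.9553 = 0.28516
  20–24: 5 × 0.2249 × 0.9451 = 1.06276
  25–29: 5 × 0.2719 × 0.9439 = 1.28323
  30–34: 5 × 0.1267 × 0.9427 = 0.59720
  35–39: 5 × 0.0297 × 0.9262 = 0.13754
  40–44: 5 × 0.0019 × 0.9179 = 0.00872
Sum = 3.37461
NRR = 0.49020 × 3.37461 = 1.65423
An NRR exceeding 1 indicates intrinsic growth under these rates.

1.654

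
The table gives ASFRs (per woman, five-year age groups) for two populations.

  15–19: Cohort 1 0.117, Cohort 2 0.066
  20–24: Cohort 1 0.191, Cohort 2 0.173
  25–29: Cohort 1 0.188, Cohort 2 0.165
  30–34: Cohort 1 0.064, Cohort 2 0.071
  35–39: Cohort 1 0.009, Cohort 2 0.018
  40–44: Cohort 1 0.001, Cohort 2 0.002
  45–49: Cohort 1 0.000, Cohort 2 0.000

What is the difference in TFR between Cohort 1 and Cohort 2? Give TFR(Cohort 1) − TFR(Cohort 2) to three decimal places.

0.375

Cohort 1:
  Sum of ASFRs = 0.117 + 0.191 + 0.188 + 0.064 + 0.009 + 0.001 + 0.000 = 0.570
  TFR = 5 × 0.570 = 2.85
Cohort 2:
  Sum of ASFRs = 0.066 + 0.173 + 0.165 + 0.071 + 0.018 + 0.002 + 0.000 = 0.495
  TFR = 5 × 0.495 = 2.475
Difference = 2.85 − 2.475 = 0.375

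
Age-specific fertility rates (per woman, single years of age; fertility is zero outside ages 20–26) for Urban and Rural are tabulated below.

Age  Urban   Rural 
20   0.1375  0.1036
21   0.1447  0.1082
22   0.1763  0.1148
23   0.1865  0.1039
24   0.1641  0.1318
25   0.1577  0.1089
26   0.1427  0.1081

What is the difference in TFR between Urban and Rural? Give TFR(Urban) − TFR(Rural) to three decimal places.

0.330

Urban:
  Sum of ASFRs = 0.1375 + 0.1447 + 0.1763 + 0.1865 + 0.1641 + 0.1577 + 0.1427 = 1.1095
  TFR = 1.1095
Rural:
  Sum of ASFRs = 0.1036 + 0.1082 + 0.1148 + 0.1039 + 0.1318 + 0.1089 + 0.1081 = 0.7793
  TFR = 0.7793
Difference = 1.1095 − 0.7793 = 0.3302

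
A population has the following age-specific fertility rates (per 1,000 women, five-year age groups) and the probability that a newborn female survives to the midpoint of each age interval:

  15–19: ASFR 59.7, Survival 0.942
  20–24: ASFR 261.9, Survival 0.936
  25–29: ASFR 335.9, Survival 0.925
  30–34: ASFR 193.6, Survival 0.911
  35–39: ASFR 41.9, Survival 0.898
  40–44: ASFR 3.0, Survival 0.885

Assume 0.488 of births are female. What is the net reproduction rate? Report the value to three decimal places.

Proportion female at birth = 0.488.
Per-age-group product (5 × ASFR × survival probability):
  15–19: 5 × 59.7/1000 × 0.942 = 0.28119
  20–24: 5 × 261.9/1000 × 0.936 = 1.22569
  25–29: 5 × 335.9/1000 × 0.925 = 1.55354
  30–34: 5 × 193.6/1000 × 0.911 = 0.88185
  35–39: 5 × 41.9/1000 × 0.898 = 0.18813
  40–44: 5 × 3.0/1000 × 0.885 = 0.01328
Sum = 4.14368
NRR = 0.488 × 4.14368 = 2.02212

2.022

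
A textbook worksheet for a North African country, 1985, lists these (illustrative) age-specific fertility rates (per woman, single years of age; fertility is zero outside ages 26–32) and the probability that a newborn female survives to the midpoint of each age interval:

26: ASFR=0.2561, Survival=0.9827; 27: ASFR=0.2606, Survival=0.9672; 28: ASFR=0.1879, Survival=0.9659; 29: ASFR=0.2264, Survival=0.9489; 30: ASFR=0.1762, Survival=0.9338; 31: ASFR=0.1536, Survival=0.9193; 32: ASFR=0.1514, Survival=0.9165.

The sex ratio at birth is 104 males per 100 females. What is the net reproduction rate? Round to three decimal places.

Proportion female at birth = 100 / (100 + 104) = 0.49020.
Per-age-group product (1 × ASFR × survival probability):
  26: 1 × 0.2561 × 0.9827 = 0.25167
  27: 1 × 0.2606 × 0.9672 = 0.25205
  28: 1 × 0.1879 × 0.9659 = 0.18149
  29: 1 × 0.2264 × 0.9489 = 0.21483
  30: 1 × 0.1762 × 0.9338 = 0.16454
  31: 1 × 0.1536 × 0.9193 = 0.14120
  32: 1 × 0.1514 × 0.9165 = 0.13876
Sum = 1.34454
NRR = 0.49020 × 1.34454 = 0.65909
NRR < 1, so the cohort does not fully replace itself.

0.659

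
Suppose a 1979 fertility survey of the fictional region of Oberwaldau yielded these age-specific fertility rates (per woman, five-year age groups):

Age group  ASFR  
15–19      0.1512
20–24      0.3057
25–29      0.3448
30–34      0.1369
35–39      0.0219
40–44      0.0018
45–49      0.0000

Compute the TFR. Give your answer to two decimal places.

Sum of ASFRs = 0.1512 + 0.3057 + 0.3448 + 0.1369 + 0.0219 + 0.0018 + 0.0000 = 0.9623
TFR = 5 × 0.9623 = 4.8115

4.81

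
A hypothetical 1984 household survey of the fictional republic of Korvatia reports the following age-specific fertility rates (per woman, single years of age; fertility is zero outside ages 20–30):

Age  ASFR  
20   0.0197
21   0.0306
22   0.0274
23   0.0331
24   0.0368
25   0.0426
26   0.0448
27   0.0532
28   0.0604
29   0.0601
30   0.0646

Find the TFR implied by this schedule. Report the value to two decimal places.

Sum of ASFRs = 0.0197 + 0.0306 + 0.0274 + 0.0331 + 0.0368 + 0.0426 + 0.0448 + 0.0532 + 0.0604 + 0.0601 + 0.0646 = 0.4733
TFR = 0.4733

0.47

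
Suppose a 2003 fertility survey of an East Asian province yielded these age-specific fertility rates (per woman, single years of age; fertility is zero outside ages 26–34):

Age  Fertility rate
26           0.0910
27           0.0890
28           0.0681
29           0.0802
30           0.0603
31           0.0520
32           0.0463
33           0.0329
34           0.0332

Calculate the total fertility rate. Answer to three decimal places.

0.553

Sum of ASFRs = 0.0910 + 0.0890 + 0.0681 + 0.0802 + 0.0603 + 0.0520 + 0.0463 + 0.0329 + 0.0332 = 0.5530
TFR = 0.553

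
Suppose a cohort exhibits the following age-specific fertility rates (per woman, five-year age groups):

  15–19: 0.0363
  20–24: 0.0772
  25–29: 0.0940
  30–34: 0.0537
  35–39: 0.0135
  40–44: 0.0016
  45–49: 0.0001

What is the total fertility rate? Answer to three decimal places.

Sum of ASFRs = 0.0363 + 0.0772 + 0.0940 + 0.0537 + 0.0135 + 0.0016 + 0.0001 = 0.2764
TFR = 5 × 0.2764 = 1.382

1.382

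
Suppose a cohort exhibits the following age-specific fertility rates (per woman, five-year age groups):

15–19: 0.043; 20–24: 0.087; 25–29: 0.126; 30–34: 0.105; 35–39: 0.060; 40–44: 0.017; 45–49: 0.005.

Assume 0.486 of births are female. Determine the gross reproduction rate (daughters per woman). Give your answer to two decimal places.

Proportion female at birth = 0.486.
Sum of ASFRs = 0.043 + 0.087 + 0.126 + 0.105 + 0.060 + 0.017 + 0.005 = 0.443
TFR = 5 × 0.443 = 2.215
GRR = 0.486 × 2.215 = 1.07649

1.08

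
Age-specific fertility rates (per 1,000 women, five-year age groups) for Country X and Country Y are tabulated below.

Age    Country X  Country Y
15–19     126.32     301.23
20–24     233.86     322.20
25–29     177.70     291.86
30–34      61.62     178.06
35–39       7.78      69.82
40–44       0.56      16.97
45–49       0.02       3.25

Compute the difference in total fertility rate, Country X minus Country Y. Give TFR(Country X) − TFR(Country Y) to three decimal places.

-2.878

Country X:
  Sum of ASFRs = 126.32 + 233.86 + 177.70 + 61.62 + 7.78 + 0.56 + 0.02 = 607.86
  TFR = 5 × 607.86 / 1000 = 3.0393
Country Y:
  Sum of ASFRs = 301.23 + 322.20 + 291.86 + 178.06 + 69.82 + 16.97 + 3.25 = 1183.39
  TFR = 5 × 1183.39 / 1000 = 5.91695
Difference = 3.0393 − 5.91695 = -2.87765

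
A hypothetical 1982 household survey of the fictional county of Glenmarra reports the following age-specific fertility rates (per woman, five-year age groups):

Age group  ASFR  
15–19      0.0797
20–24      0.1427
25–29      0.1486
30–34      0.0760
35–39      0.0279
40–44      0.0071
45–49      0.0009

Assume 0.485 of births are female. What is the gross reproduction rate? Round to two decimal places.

Proportion female at birth = 0.485.
Sum of ASFRs = 0.0797 + 0.1427 + 0.1486 + 0.0760 + 0.0279 + 0.0071 + 0.0009 = 0.4829
TFR = 5 × 0.4829 = 2.4145
GRR = 0.485 × 2.4145 = 1.17103

1.17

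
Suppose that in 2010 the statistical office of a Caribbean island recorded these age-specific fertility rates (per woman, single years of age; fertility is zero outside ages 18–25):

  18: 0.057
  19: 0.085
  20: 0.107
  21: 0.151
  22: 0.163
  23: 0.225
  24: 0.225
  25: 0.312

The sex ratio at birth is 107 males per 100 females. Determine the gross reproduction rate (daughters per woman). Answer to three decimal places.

Proportion female at birth = 100 / (100 + 107) = 0.48309.
Sum of ASFRs = 0.057 + 0.085 + 0.107 + 0.151 + 0.163 + 0.225 + 0.225 + 0.312 = 1.325
TFR = 1.325
GRR = 0.48309 × 1.325 = 0.64009

0.640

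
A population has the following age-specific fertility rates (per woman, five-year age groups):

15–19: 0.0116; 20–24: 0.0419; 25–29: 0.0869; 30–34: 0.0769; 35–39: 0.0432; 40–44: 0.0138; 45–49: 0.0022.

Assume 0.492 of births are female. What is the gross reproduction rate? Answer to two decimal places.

Proportion female at birth = 0.492.
Sum of ASFRs = 0.0116 + 0.0419 + 0.0869 + 0.0769 + 0.0432 + 0.0138 + 0.0022 = 0.2765
TFR = 5 × 0.2765 = 1.3825
GRR = 0.492 × 1.3825 = 0.68019

0.68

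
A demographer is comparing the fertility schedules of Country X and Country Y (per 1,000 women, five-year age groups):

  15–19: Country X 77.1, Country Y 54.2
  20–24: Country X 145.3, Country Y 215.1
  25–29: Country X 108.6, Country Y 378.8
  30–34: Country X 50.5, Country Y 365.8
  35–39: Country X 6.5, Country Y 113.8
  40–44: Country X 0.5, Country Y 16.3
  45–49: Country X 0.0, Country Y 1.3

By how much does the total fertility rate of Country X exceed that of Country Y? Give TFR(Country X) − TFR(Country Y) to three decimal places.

Country X:
  Sum of ASFRs = 77.1 + 145.3 + 108.6 + 50.5 + 6.5 + 0.5 + 0.0 = 388.5
  TFR = 5 × 388.5 / 1000 = 1.9425
Country Y:
  Sum of ASFRs = 54.2 + 215.1 + 378.8 + 365.8 + 113.8 + 16.3 + 1.3 = 1145.3
  TFR = 5 × 1145.3 / 1000 = 5.7265
Difference = 1.9425 − 5.7265 = -3.784

-3.784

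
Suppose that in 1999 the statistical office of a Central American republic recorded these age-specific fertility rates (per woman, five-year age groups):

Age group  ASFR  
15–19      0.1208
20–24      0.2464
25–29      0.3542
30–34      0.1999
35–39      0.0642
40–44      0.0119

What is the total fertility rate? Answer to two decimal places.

4.99

Sum of ASFRs = 0.1208 + 0.2464 + 0.3542 + 0.1999 + 0.0642 + 0.0119 = 0.9974
TFR = 5 × 0.9974 = 4.987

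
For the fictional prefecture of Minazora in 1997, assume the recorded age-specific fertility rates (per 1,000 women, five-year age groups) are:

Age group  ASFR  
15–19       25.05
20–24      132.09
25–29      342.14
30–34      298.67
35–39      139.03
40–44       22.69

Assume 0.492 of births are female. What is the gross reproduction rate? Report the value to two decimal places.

2.36

Proportion female at birth = 0.492.
Sum of ASFRs = 25.05 + 132.09 + 342.14 + 298.67 + 139.03 + 22.69 = 959.67
TFR = 5 × 959.67 / 1000 = 4.79835
GRR = 0.492 × 4.79835 = 2.36079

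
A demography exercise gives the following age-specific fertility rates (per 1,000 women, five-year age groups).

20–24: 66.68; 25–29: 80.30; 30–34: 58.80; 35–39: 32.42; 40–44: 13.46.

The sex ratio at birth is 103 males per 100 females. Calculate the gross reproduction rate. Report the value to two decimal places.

Proportion female at birth = 100 / (100 + 103) = 0.49261.
Sum of ASFRs = 66.68 + 80.30 + 58.80 + 32.42 + 13.46 = 251.66
TFR = 5 × 251.66 / 1000 = 1.2583
GRR = 0.49261 × 1.2583 = 0.61985

0.62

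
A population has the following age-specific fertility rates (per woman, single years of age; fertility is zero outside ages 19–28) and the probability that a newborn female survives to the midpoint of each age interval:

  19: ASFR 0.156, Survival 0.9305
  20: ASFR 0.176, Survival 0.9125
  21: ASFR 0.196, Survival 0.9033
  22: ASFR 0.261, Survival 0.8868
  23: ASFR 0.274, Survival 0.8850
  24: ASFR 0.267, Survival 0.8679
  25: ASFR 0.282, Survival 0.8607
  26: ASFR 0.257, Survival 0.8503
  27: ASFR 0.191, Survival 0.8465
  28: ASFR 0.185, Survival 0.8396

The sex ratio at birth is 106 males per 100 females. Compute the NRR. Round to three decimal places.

0.955

Proportion female at birth = 100 / (100 + 106) = 0.48544.
Each age group contributes 1 × ASFR × survival:
  19: 1 × 0.156 × 0.9305 = 0.14516
  20: 1 × 0.176 × 0.9125 = 0.16060
  21: 1 × 0.196 × 0.9033 = 0.17705
  22: 1 × 0.261 × 0.8868 = 0.23145
  23: 1 × 0.274 × 0.8850 = 0.24249
  24: 1 × 0.267 × 0.8679 = 0.23173
  25: 1 × 0.282 × 0.8607 = 0.24272
  26: 1 × 0.257 × 0.8503 = 0.21853
  27: 1 × 0.191 × 0.8465 = 0.16168
  28: 1 × 0.185 × 0.8396 = 0.15533
Sum = 1.96674
NRR = 0.48544 × 1.96674 = 0.95473
NRR < 1, so the cohort does not fully replace itself.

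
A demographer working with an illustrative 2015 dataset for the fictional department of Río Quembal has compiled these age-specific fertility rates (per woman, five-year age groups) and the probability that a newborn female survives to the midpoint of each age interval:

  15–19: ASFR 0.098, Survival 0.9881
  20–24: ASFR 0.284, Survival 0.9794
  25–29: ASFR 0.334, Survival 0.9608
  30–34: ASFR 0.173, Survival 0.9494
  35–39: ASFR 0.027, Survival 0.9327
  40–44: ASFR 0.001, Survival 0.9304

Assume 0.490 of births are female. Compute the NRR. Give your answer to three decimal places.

Proportion female at birth = 0.490.
Survival-weighted fertility by age (5·fₓ·Sₓ):
  15–19: 5 × 0.098 × 0.9881 = 0.48417
  20–24: 5 × 0.284 × 0.9794 = 1.39075
  25–29: 5 × 0.334 × 0.9608 = 1.60454
  30–34: 5 × 0.173 × 0.9494 = 0.82123
  35–39: 5 × 0.027 × 0.9327 = 0.12591
  40–44: 5 × 0.001 × 0.9304 = 0.00465
Sum = 4.43125
NRR = 0.490 × 4.43125 = 2.17131

2.171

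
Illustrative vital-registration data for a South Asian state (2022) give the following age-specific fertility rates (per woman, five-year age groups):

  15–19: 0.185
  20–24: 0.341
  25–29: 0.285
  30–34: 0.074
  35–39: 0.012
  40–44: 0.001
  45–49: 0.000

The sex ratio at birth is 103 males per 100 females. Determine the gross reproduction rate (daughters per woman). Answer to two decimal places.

Proportion female at birth = 100 / (100 + 103) = 0.49261.
Sum of ASFRs = 0.185 + 0.341 + 0.285 + 0.074 + 0.012 + 0.001 + 0.000 = 0.898
TFR = 5 × 0.898 = 4.49
GRR = 0.49261 × 4.49 = 2.21182

2.21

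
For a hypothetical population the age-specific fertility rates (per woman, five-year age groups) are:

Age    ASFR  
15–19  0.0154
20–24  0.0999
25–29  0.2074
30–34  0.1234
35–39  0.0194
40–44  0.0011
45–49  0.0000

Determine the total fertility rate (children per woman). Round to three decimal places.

2.333

Sum of ASFRs = 0.0154 + 0.0999 + 0.2074 + 0.1234 + 0.0194 + 0.0011 + 0.0000 = 0.4666
TFR = 5 × 0.4666 = 2.333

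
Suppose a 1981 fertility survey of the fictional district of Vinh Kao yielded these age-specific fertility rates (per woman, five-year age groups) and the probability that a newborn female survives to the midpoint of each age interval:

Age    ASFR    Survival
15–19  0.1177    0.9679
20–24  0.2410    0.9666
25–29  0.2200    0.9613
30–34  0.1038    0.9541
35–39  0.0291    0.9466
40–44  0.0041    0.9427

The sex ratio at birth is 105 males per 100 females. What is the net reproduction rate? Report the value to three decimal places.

Proportion female at birth = 100 / (100 + 105) = 0.48780.
Survival-weighted fertility by age (5·fₓ·Sₓ):
  15–19: 5 × 0.1177 × 0.9679 = 0.56961
  20–24: 5 × 0.2410 × 0.9666 = 1.16475
  25–29: 5 × 0.2200 × 0.9613 = 1.05743
  30–34: 5 × 0.1038 × 0.9541 = 0.49518
  35–39: 5 × 0.0291 × 0.9466 = 0.13773
  40–44: 5 × 0.0041 × 0.9427 = 0.01933
Sum = 3.44403
NRR = 0.48780 × 3.44403 = 1.68000

1.680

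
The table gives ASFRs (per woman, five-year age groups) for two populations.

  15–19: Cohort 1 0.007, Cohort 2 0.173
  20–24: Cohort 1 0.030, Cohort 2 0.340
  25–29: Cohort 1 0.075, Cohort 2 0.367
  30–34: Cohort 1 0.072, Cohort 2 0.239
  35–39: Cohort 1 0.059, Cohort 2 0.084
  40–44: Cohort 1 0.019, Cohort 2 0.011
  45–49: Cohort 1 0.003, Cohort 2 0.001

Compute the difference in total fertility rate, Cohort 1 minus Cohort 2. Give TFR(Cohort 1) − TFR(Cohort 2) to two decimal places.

-4.75

Cohort 1:
  Sum of ASFRs = 0.007 + 0.030 + 0.075 + 0.072 + 0.059 + 0.019 + 0.003 = 0.265
  TFR = 5 × 0.265 = 1.325
Cohort 2:
  Sum of ASFRs = 0.173 + 0.340 + 0.367 + 0.239 + 0.084 + 0.011 + 0.001 = 1.215
  TFR = 5 × 1.215 = 6.075
Difference = 1.325 − 6.075 = -4.75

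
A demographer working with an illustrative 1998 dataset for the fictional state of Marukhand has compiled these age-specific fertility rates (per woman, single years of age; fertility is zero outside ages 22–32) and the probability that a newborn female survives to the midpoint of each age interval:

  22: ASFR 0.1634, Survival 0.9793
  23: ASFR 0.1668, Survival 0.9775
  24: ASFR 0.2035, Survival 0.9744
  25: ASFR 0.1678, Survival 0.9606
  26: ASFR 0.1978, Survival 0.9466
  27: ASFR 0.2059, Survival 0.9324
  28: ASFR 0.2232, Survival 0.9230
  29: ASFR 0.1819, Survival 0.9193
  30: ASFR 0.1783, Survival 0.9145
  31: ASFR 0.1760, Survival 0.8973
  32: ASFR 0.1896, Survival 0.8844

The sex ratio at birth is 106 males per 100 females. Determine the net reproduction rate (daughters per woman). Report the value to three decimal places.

Proportion female at birth = 100 / (100 + 106) = 0.48544.
Each age group contributes 1 × ASFR × survival:
  22: 1 × 0.1634 × 0.9793 = 0.16002
  23: 1 × 0.1668 × 0.9775 = 0.16305
  24: 1 × 0.2035 × 0.9744 = 0.19829
  25: 1 × 0.1678 × 0.9606 = 0.16119
  26: 1 × 0.1978 × 0.9466 = 0.18724
  27: 1 × 0.2059 × 0.9324 = 0.19198
  28: 1 × 0.2232 × 0.9230 = 0.20601
  29: 1 × 0.1819 × 0.9193 = 0.16722
  30: 1 × 0.1783 × 0.9145 = 0.16306
  31: 1 × 0.1760 × 0.8973 = 0.15792
  32: 1 × 0.1896 × 0.8844 = 0.16768
Sum = 1.92366
NRR = 0.48544 × 1.92366 = 0.93382

0.934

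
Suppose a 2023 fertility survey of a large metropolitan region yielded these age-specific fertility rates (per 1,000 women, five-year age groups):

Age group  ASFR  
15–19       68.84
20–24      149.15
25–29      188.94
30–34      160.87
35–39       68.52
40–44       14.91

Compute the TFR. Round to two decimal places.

Sum of ASFRs = 68.84 + 149.15 + 188.94 + 160.87 + 68.52 + 14.91 = 651.23
TFR = 5 × 651.23 / 1000 = 3.25615

3.26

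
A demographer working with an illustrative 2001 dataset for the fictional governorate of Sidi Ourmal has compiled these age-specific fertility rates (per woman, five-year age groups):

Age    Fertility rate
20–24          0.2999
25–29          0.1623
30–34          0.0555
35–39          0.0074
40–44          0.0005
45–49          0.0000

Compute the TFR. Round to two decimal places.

Sum of ASFRs = 0.2999 + 0.1623 + 0.0555 + 0.0074 + 0.0005 + 0.0000 = 0.5256
TFR = 5 × 0.5256 = 2.628

2.63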